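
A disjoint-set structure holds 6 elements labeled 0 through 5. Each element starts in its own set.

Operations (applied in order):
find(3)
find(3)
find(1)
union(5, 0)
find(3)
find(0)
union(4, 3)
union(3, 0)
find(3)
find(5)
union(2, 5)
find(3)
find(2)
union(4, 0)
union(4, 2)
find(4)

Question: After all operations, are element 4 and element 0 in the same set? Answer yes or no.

Answer: yes

Derivation:
Step 1: find(3) -> no change; set of 3 is {3}
Step 2: find(3) -> no change; set of 3 is {3}
Step 3: find(1) -> no change; set of 1 is {1}
Step 4: union(5, 0) -> merged; set of 5 now {0, 5}
Step 5: find(3) -> no change; set of 3 is {3}
Step 6: find(0) -> no change; set of 0 is {0, 5}
Step 7: union(4, 3) -> merged; set of 4 now {3, 4}
Step 8: union(3, 0) -> merged; set of 3 now {0, 3, 4, 5}
Step 9: find(3) -> no change; set of 3 is {0, 3, 4, 5}
Step 10: find(5) -> no change; set of 5 is {0, 3, 4, 5}
Step 11: union(2, 5) -> merged; set of 2 now {0, 2, 3, 4, 5}
Step 12: find(3) -> no change; set of 3 is {0, 2, 3, 4, 5}
Step 13: find(2) -> no change; set of 2 is {0, 2, 3, 4, 5}
Step 14: union(4, 0) -> already same set; set of 4 now {0, 2, 3, 4, 5}
Step 15: union(4, 2) -> already same set; set of 4 now {0, 2, 3, 4, 5}
Step 16: find(4) -> no change; set of 4 is {0, 2, 3, 4, 5}
Set of 4: {0, 2, 3, 4, 5}; 0 is a member.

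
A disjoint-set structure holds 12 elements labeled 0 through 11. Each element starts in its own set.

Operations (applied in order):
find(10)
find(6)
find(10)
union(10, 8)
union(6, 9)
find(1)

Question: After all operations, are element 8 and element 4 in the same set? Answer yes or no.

Answer: no

Derivation:
Step 1: find(10) -> no change; set of 10 is {10}
Step 2: find(6) -> no change; set of 6 is {6}
Step 3: find(10) -> no change; set of 10 is {10}
Step 4: union(10, 8) -> merged; set of 10 now {8, 10}
Step 5: union(6, 9) -> merged; set of 6 now {6, 9}
Step 6: find(1) -> no change; set of 1 is {1}
Set of 8: {8, 10}; 4 is not a member.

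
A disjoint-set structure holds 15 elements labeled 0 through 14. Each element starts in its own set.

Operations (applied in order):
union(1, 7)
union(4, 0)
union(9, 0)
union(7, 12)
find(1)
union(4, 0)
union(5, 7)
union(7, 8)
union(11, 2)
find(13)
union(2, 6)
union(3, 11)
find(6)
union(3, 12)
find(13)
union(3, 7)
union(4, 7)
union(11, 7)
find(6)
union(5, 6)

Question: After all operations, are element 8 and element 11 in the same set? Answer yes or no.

Step 1: union(1, 7) -> merged; set of 1 now {1, 7}
Step 2: union(4, 0) -> merged; set of 4 now {0, 4}
Step 3: union(9, 0) -> merged; set of 9 now {0, 4, 9}
Step 4: union(7, 12) -> merged; set of 7 now {1, 7, 12}
Step 5: find(1) -> no change; set of 1 is {1, 7, 12}
Step 6: union(4, 0) -> already same set; set of 4 now {0, 4, 9}
Step 7: union(5, 7) -> merged; set of 5 now {1, 5, 7, 12}
Step 8: union(7, 8) -> merged; set of 7 now {1, 5, 7, 8, 12}
Step 9: union(11, 2) -> merged; set of 11 now {2, 11}
Step 10: find(13) -> no change; set of 13 is {13}
Step 11: union(2, 6) -> merged; set of 2 now {2, 6, 11}
Step 12: union(3, 11) -> merged; set of 3 now {2, 3, 6, 11}
Step 13: find(6) -> no change; set of 6 is {2, 3, 6, 11}
Step 14: union(3, 12) -> merged; set of 3 now {1, 2, 3, 5, 6, 7, 8, 11, 12}
Step 15: find(13) -> no change; set of 13 is {13}
Step 16: union(3, 7) -> already same set; set of 3 now {1, 2, 3, 5, 6, 7, 8, 11, 12}
Step 17: union(4, 7) -> merged; set of 4 now {0, 1, 2, 3, 4, 5, 6, 7, 8, 9, 11, 12}
Step 18: union(11, 7) -> already same set; set of 11 now {0, 1, 2, 3, 4, 5, 6, 7, 8, 9, 11, 12}
Step 19: find(6) -> no change; set of 6 is {0, 1, 2, 3, 4, 5, 6, 7, 8, 9, 11, 12}
Step 20: union(5, 6) -> already same set; set of 5 now {0, 1, 2, 3, 4, 5, 6, 7, 8, 9, 11, 12}
Set of 8: {0, 1, 2, 3, 4, 5, 6, 7, 8, 9, 11, 12}; 11 is a member.

Answer: yes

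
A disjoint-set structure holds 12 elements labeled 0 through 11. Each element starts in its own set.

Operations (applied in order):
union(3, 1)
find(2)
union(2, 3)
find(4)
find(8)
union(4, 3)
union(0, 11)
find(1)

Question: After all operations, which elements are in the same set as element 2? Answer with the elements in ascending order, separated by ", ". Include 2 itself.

Answer: 1, 2, 3, 4

Derivation:
Step 1: union(3, 1) -> merged; set of 3 now {1, 3}
Step 2: find(2) -> no change; set of 2 is {2}
Step 3: union(2, 3) -> merged; set of 2 now {1, 2, 3}
Step 4: find(4) -> no change; set of 4 is {4}
Step 5: find(8) -> no change; set of 8 is {8}
Step 6: union(4, 3) -> merged; set of 4 now {1, 2, 3, 4}
Step 7: union(0, 11) -> merged; set of 0 now {0, 11}
Step 8: find(1) -> no change; set of 1 is {1, 2, 3, 4}
Component of 2: {1, 2, 3, 4}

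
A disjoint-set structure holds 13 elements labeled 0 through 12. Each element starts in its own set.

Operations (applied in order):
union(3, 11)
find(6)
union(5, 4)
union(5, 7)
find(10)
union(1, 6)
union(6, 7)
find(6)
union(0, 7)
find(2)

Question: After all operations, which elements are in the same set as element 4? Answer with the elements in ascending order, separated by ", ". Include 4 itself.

Step 1: union(3, 11) -> merged; set of 3 now {3, 11}
Step 2: find(6) -> no change; set of 6 is {6}
Step 3: union(5, 4) -> merged; set of 5 now {4, 5}
Step 4: union(5, 7) -> merged; set of 5 now {4, 5, 7}
Step 5: find(10) -> no change; set of 10 is {10}
Step 6: union(1, 6) -> merged; set of 1 now {1, 6}
Step 7: union(6, 7) -> merged; set of 6 now {1, 4, 5, 6, 7}
Step 8: find(6) -> no change; set of 6 is {1, 4, 5, 6, 7}
Step 9: union(0, 7) -> merged; set of 0 now {0, 1, 4, 5, 6, 7}
Step 10: find(2) -> no change; set of 2 is {2}
Component of 4: {0, 1, 4, 5, 6, 7}

Answer: 0, 1, 4, 5, 6, 7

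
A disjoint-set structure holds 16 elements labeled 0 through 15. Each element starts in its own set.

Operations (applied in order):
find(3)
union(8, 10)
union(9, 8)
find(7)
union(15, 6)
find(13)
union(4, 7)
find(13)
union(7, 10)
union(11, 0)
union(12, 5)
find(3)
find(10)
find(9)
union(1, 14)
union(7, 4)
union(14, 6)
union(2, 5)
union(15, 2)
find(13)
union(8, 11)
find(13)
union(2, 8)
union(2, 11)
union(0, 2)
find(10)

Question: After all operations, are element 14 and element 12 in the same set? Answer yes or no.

Step 1: find(3) -> no change; set of 3 is {3}
Step 2: union(8, 10) -> merged; set of 8 now {8, 10}
Step 3: union(9, 8) -> merged; set of 9 now {8, 9, 10}
Step 4: find(7) -> no change; set of 7 is {7}
Step 5: union(15, 6) -> merged; set of 15 now {6, 15}
Step 6: find(13) -> no change; set of 13 is {13}
Step 7: union(4, 7) -> merged; set of 4 now {4, 7}
Step 8: find(13) -> no change; set of 13 is {13}
Step 9: union(7, 10) -> merged; set of 7 now {4, 7, 8, 9, 10}
Step 10: union(11, 0) -> merged; set of 11 now {0, 11}
Step 11: union(12, 5) -> merged; set of 12 now {5, 12}
Step 12: find(3) -> no change; set of 3 is {3}
Step 13: find(10) -> no change; set of 10 is {4, 7, 8, 9, 10}
Step 14: find(9) -> no change; set of 9 is {4, 7, 8, 9, 10}
Step 15: union(1, 14) -> merged; set of 1 now {1, 14}
Step 16: union(7, 4) -> already same set; set of 7 now {4, 7, 8, 9, 10}
Step 17: union(14, 6) -> merged; set of 14 now {1, 6, 14, 15}
Step 18: union(2, 5) -> merged; set of 2 now {2, 5, 12}
Step 19: union(15, 2) -> merged; set of 15 now {1, 2, 5, 6, 12, 14, 15}
Step 20: find(13) -> no change; set of 13 is {13}
Step 21: union(8, 11) -> merged; set of 8 now {0, 4, 7, 8, 9, 10, 11}
Step 22: find(13) -> no change; set of 13 is {13}
Step 23: union(2, 8) -> merged; set of 2 now {0, 1, 2, 4, 5, 6, 7, 8, 9, 10, 11, 12, 14, 15}
Step 24: union(2, 11) -> already same set; set of 2 now {0, 1, 2, 4, 5, 6, 7, 8, 9, 10, 11, 12, 14, 15}
Step 25: union(0, 2) -> already same set; set of 0 now {0, 1, 2, 4, 5, 6, 7, 8, 9, 10, 11, 12, 14, 15}
Step 26: find(10) -> no change; set of 10 is {0, 1, 2, 4, 5, 6, 7, 8, 9, 10, 11, 12, 14, 15}
Set of 14: {0, 1, 2, 4, 5, 6, 7, 8, 9, 10, 11, 12, 14, 15}; 12 is a member.

Answer: yes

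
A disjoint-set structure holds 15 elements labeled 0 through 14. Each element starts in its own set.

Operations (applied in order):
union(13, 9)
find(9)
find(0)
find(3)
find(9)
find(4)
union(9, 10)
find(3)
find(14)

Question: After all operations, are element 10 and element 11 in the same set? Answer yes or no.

Step 1: union(13, 9) -> merged; set of 13 now {9, 13}
Step 2: find(9) -> no change; set of 9 is {9, 13}
Step 3: find(0) -> no change; set of 0 is {0}
Step 4: find(3) -> no change; set of 3 is {3}
Step 5: find(9) -> no change; set of 9 is {9, 13}
Step 6: find(4) -> no change; set of 4 is {4}
Step 7: union(9, 10) -> merged; set of 9 now {9, 10, 13}
Step 8: find(3) -> no change; set of 3 is {3}
Step 9: find(14) -> no change; set of 14 is {14}
Set of 10: {9, 10, 13}; 11 is not a member.

Answer: no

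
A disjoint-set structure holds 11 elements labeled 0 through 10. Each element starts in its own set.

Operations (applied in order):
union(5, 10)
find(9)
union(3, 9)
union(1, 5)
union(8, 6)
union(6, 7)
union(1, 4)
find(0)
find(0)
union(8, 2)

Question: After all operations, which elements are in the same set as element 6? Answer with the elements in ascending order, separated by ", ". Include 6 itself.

Step 1: union(5, 10) -> merged; set of 5 now {5, 10}
Step 2: find(9) -> no change; set of 9 is {9}
Step 3: union(3, 9) -> merged; set of 3 now {3, 9}
Step 4: union(1, 5) -> merged; set of 1 now {1, 5, 10}
Step 5: union(8, 6) -> merged; set of 8 now {6, 8}
Step 6: union(6, 7) -> merged; set of 6 now {6, 7, 8}
Step 7: union(1, 4) -> merged; set of 1 now {1, 4, 5, 10}
Step 8: find(0) -> no change; set of 0 is {0}
Step 9: find(0) -> no change; set of 0 is {0}
Step 10: union(8, 2) -> merged; set of 8 now {2, 6, 7, 8}
Component of 6: {2, 6, 7, 8}

Answer: 2, 6, 7, 8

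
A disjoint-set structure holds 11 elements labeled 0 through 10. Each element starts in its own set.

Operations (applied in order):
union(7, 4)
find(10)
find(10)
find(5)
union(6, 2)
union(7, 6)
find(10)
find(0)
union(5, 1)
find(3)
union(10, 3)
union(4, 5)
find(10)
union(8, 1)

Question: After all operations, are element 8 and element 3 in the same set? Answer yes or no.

Step 1: union(7, 4) -> merged; set of 7 now {4, 7}
Step 2: find(10) -> no change; set of 10 is {10}
Step 3: find(10) -> no change; set of 10 is {10}
Step 4: find(5) -> no change; set of 5 is {5}
Step 5: union(6, 2) -> merged; set of 6 now {2, 6}
Step 6: union(7, 6) -> merged; set of 7 now {2, 4, 6, 7}
Step 7: find(10) -> no change; set of 10 is {10}
Step 8: find(0) -> no change; set of 0 is {0}
Step 9: union(5, 1) -> merged; set of 5 now {1, 5}
Step 10: find(3) -> no change; set of 3 is {3}
Step 11: union(10, 3) -> merged; set of 10 now {3, 10}
Step 12: union(4, 5) -> merged; set of 4 now {1, 2, 4, 5, 6, 7}
Step 13: find(10) -> no change; set of 10 is {3, 10}
Step 14: union(8, 1) -> merged; set of 8 now {1, 2, 4, 5, 6, 7, 8}
Set of 8: {1, 2, 4, 5, 6, 7, 8}; 3 is not a member.

Answer: no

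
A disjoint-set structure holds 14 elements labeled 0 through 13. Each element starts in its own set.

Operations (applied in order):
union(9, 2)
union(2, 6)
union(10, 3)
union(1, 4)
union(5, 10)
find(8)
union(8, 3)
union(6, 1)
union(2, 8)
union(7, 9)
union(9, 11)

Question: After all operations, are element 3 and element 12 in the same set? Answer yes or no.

Answer: no

Derivation:
Step 1: union(9, 2) -> merged; set of 9 now {2, 9}
Step 2: union(2, 6) -> merged; set of 2 now {2, 6, 9}
Step 3: union(10, 3) -> merged; set of 10 now {3, 10}
Step 4: union(1, 4) -> merged; set of 1 now {1, 4}
Step 5: union(5, 10) -> merged; set of 5 now {3, 5, 10}
Step 6: find(8) -> no change; set of 8 is {8}
Step 7: union(8, 3) -> merged; set of 8 now {3, 5, 8, 10}
Step 8: union(6, 1) -> merged; set of 6 now {1, 2, 4, 6, 9}
Step 9: union(2, 8) -> merged; set of 2 now {1, 2, 3, 4, 5, 6, 8, 9, 10}
Step 10: union(7, 9) -> merged; set of 7 now {1, 2, 3, 4, 5, 6, 7, 8, 9, 10}
Step 11: union(9, 11) -> merged; set of 9 now {1, 2, 3, 4, 5, 6, 7, 8, 9, 10, 11}
Set of 3: {1, 2, 3, 4, 5, 6, 7, 8, 9, 10, 11}; 12 is not a member.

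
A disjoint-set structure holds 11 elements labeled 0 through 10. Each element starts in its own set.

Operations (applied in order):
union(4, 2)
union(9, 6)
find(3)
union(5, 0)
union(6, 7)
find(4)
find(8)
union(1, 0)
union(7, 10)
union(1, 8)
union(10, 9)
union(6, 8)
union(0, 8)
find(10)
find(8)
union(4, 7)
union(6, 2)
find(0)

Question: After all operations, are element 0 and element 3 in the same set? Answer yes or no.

Step 1: union(4, 2) -> merged; set of 4 now {2, 4}
Step 2: union(9, 6) -> merged; set of 9 now {6, 9}
Step 3: find(3) -> no change; set of 3 is {3}
Step 4: union(5, 0) -> merged; set of 5 now {0, 5}
Step 5: union(6, 7) -> merged; set of 6 now {6, 7, 9}
Step 6: find(4) -> no change; set of 4 is {2, 4}
Step 7: find(8) -> no change; set of 8 is {8}
Step 8: union(1, 0) -> merged; set of 1 now {0, 1, 5}
Step 9: union(7, 10) -> merged; set of 7 now {6, 7, 9, 10}
Step 10: union(1, 8) -> merged; set of 1 now {0, 1, 5, 8}
Step 11: union(10, 9) -> already same set; set of 10 now {6, 7, 9, 10}
Step 12: union(6, 8) -> merged; set of 6 now {0, 1, 5, 6, 7, 8, 9, 10}
Step 13: union(0, 8) -> already same set; set of 0 now {0, 1, 5, 6, 7, 8, 9, 10}
Step 14: find(10) -> no change; set of 10 is {0, 1, 5, 6, 7, 8, 9, 10}
Step 15: find(8) -> no change; set of 8 is {0, 1, 5, 6, 7, 8, 9, 10}
Step 16: union(4, 7) -> merged; set of 4 now {0, 1, 2, 4, 5, 6, 7, 8, 9, 10}
Step 17: union(6, 2) -> already same set; set of 6 now {0, 1, 2, 4, 5, 6, 7, 8, 9, 10}
Step 18: find(0) -> no change; set of 0 is {0, 1, 2, 4, 5, 6, 7, 8, 9, 10}
Set of 0: {0, 1, 2, 4, 5, 6, 7, 8, 9, 10}; 3 is not a member.

Answer: no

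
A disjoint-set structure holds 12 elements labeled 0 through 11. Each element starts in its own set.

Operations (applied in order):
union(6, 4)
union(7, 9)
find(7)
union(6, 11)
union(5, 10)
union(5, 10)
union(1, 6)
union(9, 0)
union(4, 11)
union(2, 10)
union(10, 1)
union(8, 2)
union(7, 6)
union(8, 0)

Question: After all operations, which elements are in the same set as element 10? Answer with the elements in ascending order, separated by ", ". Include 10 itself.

Step 1: union(6, 4) -> merged; set of 6 now {4, 6}
Step 2: union(7, 9) -> merged; set of 7 now {7, 9}
Step 3: find(7) -> no change; set of 7 is {7, 9}
Step 4: union(6, 11) -> merged; set of 6 now {4, 6, 11}
Step 5: union(5, 10) -> merged; set of 5 now {5, 10}
Step 6: union(5, 10) -> already same set; set of 5 now {5, 10}
Step 7: union(1, 6) -> merged; set of 1 now {1, 4, 6, 11}
Step 8: union(9, 0) -> merged; set of 9 now {0, 7, 9}
Step 9: union(4, 11) -> already same set; set of 4 now {1, 4, 6, 11}
Step 10: union(2, 10) -> merged; set of 2 now {2, 5, 10}
Step 11: union(10, 1) -> merged; set of 10 now {1, 2, 4, 5, 6, 10, 11}
Step 12: union(8, 2) -> merged; set of 8 now {1, 2, 4, 5, 6, 8, 10, 11}
Step 13: union(7, 6) -> merged; set of 7 now {0, 1, 2, 4, 5, 6, 7, 8, 9, 10, 11}
Step 14: union(8, 0) -> already same set; set of 8 now {0, 1, 2, 4, 5, 6, 7, 8, 9, 10, 11}
Component of 10: {0, 1, 2, 4, 5, 6, 7, 8, 9, 10, 11}

Answer: 0, 1, 2, 4, 5, 6, 7, 8, 9, 10, 11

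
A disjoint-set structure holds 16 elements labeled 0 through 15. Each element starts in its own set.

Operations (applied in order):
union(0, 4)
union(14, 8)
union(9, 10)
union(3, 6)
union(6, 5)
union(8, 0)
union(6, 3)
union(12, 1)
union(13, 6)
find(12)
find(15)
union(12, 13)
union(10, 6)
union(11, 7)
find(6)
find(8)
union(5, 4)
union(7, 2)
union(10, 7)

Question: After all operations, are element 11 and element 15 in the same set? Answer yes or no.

Answer: no

Derivation:
Step 1: union(0, 4) -> merged; set of 0 now {0, 4}
Step 2: union(14, 8) -> merged; set of 14 now {8, 14}
Step 3: union(9, 10) -> merged; set of 9 now {9, 10}
Step 4: union(3, 6) -> merged; set of 3 now {3, 6}
Step 5: union(6, 5) -> merged; set of 6 now {3, 5, 6}
Step 6: union(8, 0) -> merged; set of 8 now {0, 4, 8, 14}
Step 7: union(6, 3) -> already same set; set of 6 now {3, 5, 6}
Step 8: union(12, 1) -> merged; set of 12 now {1, 12}
Step 9: union(13, 6) -> merged; set of 13 now {3, 5, 6, 13}
Step 10: find(12) -> no change; set of 12 is {1, 12}
Step 11: find(15) -> no change; set of 15 is {15}
Step 12: union(12, 13) -> merged; set of 12 now {1, 3, 5, 6, 12, 13}
Step 13: union(10, 6) -> merged; set of 10 now {1, 3, 5, 6, 9, 10, 12, 13}
Step 14: union(11, 7) -> merged; set of 11 now {7, 11}
Step 15: find(6) -> no change; set of 6 is {1, 3, 5, 6, 9, 10, 12, 13}
Step 16: find(8) -> no change; set of 8 is {0, 4, 8, 14}
Step 17: union(5, 4) -> merged; set of 5 now {0, 1, 3, 4, 5, 6, 8, 9, 10, 12, 13, 14}
Step 18: union(7, 2) -> merged; set of 7 now {2, 7, 11}
Step 19: union(10, 7) -> merged; set of 10 now {0, 1, 2, 3, 4, 5, 6, 7, 8, 9, 10, 11, 12, 13, 14}
Set of 11: {0, 1, 2, 3, 4, 5, 6, 7, 8, 9, 10, 11, 12, 13, 14}; 15 is not a member.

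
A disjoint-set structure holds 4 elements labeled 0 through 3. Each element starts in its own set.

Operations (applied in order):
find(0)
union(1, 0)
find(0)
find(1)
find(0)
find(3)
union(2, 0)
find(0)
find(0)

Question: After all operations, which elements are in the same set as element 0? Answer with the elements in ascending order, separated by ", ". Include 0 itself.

Answer: 0, 1, 2

Derivation:
Step 1: find(0) -> no change; set of 0 is {0}
Step 2: union(1, 0) -> merged; set of 1 now {0, 1}
Step 3: find(0) -> no change; set of 0 is {0, 1}
Step 4: find(1) -> no change; set of 1 is {0, 1}
Step 5: find(0) -> no change; set of 0 is {0, 1}
Step 6: find(3) -> no change; set of 3 is {3}
Step 7: union(2, 0) -> merged; set of 2 now {0, 1, 2}
Step 8: find(0) -> no change; set of 0 is {0, 1, 2}
Step 9: find(0) -> no change; set of 0 is {0, 1, 2}
Component of 0: {0, 1, 2}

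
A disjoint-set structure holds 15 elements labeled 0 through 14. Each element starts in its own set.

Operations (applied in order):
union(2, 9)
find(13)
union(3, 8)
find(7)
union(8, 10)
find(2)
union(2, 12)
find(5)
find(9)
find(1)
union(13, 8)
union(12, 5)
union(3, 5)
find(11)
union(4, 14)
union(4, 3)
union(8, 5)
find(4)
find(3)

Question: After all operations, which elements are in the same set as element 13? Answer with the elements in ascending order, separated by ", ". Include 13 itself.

Answer: 2, 3, 4, 5, 8, 9, 10, 12, 13, 14

Derivation:
Step 1: union(2, 9) -> merged; set of 2 now {2, 9}
Step 2: find(13) -> no change; set of 13 is {13}
Step 3: union(3, 8) -> merged; set of 3 now {3, 8}
Step 4: find(7) -> no change; set of 7 is {7}
Step 5: union(8, 10) -> merged; set of 8 now {3, 8, 10}
Step 6: find(2) -> no change; set of 2 is {2, 9}
Step 7: union(2, 12) -> merged; set of 2 now {2, 9, 12}
Step 8: find(5) -> no change; set of 5 is {5}
Step 9: find(9) -> no change; set of 9 is {2, 9, 12}
Step 10: find(1) -> no change; set of 1 is {1}
Step 11: union(13, 8) -> merged; set of 13 now {3, 8, 10, 13}
Step 12: union(12, 5) -> merged; set of 12 now {2, 5, 9, 12}
Step 13: union(3, 5) -> merged; set of 3 now {2, 3, 5, 8, 9, 10, 12, 13}
Step 14: find(11) -> no change; set of 11 is {11}
Step 15: union(4, 14) -> merged; set of 4 now {4, 14}
Step 16: union(4, 3) -> merged; set of 4 now {2, 3, 4, 5, 8, 9, 10, 12, 13, 14}
Step 17: union(8, 5) -> already same set; set of 8 now {2, 3, 4, 5, 8, 9, 10, 12, 13, 14}
Step 18: find(4) -> no change; set of 4 is {2, 3, 4, 5, 8, 9, 10, 12, 13, 14}
Step 19: find(3) -> no change; set of 3 is {2, 3, 4, 5, 8, 9, 10, 12, 13, 14}
Component of 13: {2, 3, 4, 5, 8, 9, 10, 12, 13, 14}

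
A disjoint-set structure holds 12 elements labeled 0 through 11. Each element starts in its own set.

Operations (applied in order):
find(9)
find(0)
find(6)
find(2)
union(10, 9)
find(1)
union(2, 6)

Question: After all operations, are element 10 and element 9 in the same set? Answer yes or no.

Answer: yes

Derivation:
Step 1: find(9) -> no change; set of 9 is {9}
Step 2: find(0) -> no change; set of 0 is {0}
Step 3: find(6) -> no change; set of 6 is {6}
Step 4: find(2) -> no change; set of 2 is {2}
Step 5: union(10, 9) -> merged; set of 10 now {9, 10}
Step 6: find(1) -> no change; set of 1 is {1}
Step 7: union(2, 6) -> merged; set of 2 now {2, 6}
Set of 10: {9, 10}; 9 is a member.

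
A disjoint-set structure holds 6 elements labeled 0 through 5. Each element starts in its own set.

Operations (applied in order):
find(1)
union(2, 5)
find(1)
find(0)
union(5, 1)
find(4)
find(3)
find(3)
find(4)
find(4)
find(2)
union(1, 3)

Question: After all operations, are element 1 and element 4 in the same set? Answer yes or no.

Step 1: find(1) -> no change; set of 1 is {1}
Step 2: union(2, 5) -> merged; set of 2 now {2, 5}
Step 3: find(1) -> no change; set of 1 is {1}
Step 4: find(0) -> no change; set of 0 is {0}
Step 5: union(5, 1) -> merged; set of 5 now {1, 2, 5}
Step 6: find(4) -> no change; set of 4 is {4}
Step 7: find(3) -> no change; set of 3 is {3}
Step 8: find(3) -> no change; set of 3 is {3}
Step 9: find(4) -> no change; set of 4 is {4}
Step 10: find(4) -> no change; set of 4 is {4}
Step 11: find(2) -> no change; set of 2 is {1, 2, 5}
Step 12: union(1, 3) -> merged; set of 1 now {1, 2, 3, 5}
Set of 1: {1, 2, 3, 5}; 4 is not a member.

Answer: no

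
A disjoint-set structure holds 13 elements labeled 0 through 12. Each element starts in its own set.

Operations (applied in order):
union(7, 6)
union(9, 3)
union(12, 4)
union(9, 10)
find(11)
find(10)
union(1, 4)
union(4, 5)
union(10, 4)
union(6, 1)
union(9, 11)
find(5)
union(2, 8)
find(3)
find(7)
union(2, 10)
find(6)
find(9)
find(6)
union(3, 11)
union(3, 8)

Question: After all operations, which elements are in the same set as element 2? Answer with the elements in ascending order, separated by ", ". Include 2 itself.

Answer: 1, 2, 3, 4, 5, 6, 7, 8, 9, 10, 11, 12

Derivation:
Step 1: union(7, 6) -> merged; set of 7 now {6, 7}
Step 2: union(9, 3) -> merged; set of 9 now {3, 9}
Step 3: union(12, 4) -> merged; set of 12 now {4, 12}
Step 4: union(9, 10) -> merged; set of 9 now {3, 9, 10}
Step 5: find(11) -> no change; set of 11 is {11}
Step 6: find(10) -> no change; set of 10 is {3, 9, 10}
Step 7: union(1, 4) -> merged; set of 1 now {1, 4, 12}
Step 8: union(4, 5) -> merged; set of 4 now {1, 4, 5, 12}
Step 9: union(10, 4) -> merged; set of 10 now {1, 3, 4, 5, 9, 10, 12}
Step 10: union(6, 1) -> merged; set of 6 now {1, 3, 4, 5, 6, 7, 9, 10, 12}
Step 11: union(9, 11) -> merged; set of 9 now {1, 3, 4, 5, 6, 7, 9, 10, 11, 12}
Step 12: find(5) -> no change; set of 5 is {1, 3, 4, 5, 6, 7, 9, 10, 11, 12}
Step 13: union(2, 8) -> merged; set of 2 now {2, 8}
Step 14: find(3) -> no change; set of 3 is {1, 3, 4, 5, 6, 7, 9, 10, 11, 12}
Step 15: find(7) -> no change; set of 7 is {1, 3, 4, 5, 6, 7, 9, 10, 11, 12}
Step 16: union(2, 10) -> merged; set of 2 now {1, 2, 3, 4, 5, 6, 7, 8, 9, 10, 11, 12}
Step 17: find(6) -> no change; set of 6 is {1, 2, 3, 4, 5, 6, 7, 8, 9, 10, 11, 12}
Step 18: find(9) -> no change; set of 9 is {1, 2, 3, 4, 5, 6, 7, 8, 9, 10, 11, 12}
Step 19: find(6) -> no change; set of 6 is {1, 2, 3, 4, 5, 6, 7, 8, 9, 10, 11, 12}
Step 20: union(3, 11) -> already same set; set of 3 now {1, 2, 3, 4, 5, 6, 7, 8, 9, 10, 11, 12}
Step 21: union(3, 8) -> already same set; set of 3 now {1, 2, 3, 4, 5, 6, 7, 8, 9, 10, 11, 12}
Component of 2: {1, 2, 3, 4, 5, 6, 7, 8, 9, 10, 11, 12}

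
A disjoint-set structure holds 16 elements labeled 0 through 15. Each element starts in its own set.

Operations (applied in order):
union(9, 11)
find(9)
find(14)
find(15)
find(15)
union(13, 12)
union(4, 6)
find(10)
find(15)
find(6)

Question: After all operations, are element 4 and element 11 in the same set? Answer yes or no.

Answer: no

Derivation:
Step 1: union(9, 11) -> merged; set of 9 now {9, 11}
Step 2: find(9) -> no change; set of 9 is {9, 11}
Step 3: find(14) -> no change; set of 14 is {14}
Step 4: find(15) -> no change; set of 15 is {15}
Step 5: find(15) -> no change; set of 15 is {15}
Step 6: union(13, 12) -> merged; set of 13 now {12, 13}
Step 7: union(4, 6) -> merged; set of 4 now {4, 6}
Step 8: find(10) -> no change; set of 10 is {10}
Step 9: find(15) -> no change; set of 15 is {15}
Step 10: find(6) -> no change; set of 6 is {4, 6}
Set of 4: {4, 6}; 11 is not a member.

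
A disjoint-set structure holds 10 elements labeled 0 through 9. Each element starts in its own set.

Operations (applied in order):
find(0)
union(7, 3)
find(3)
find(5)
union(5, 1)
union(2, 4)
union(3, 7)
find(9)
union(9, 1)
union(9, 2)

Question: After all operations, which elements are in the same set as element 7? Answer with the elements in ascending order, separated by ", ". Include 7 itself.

Step 1: find(0) -> no change; set of 0 is {0}
Step 2: union(7, 3) -> merged; set of 7 now {3, 7}
Step 3: find(3) -> no change; set of 3 is {3, 7}
Step 4: find(5) -> no change; set of 5 is {5}
Step 5: union(5, 1) -> merged; set of 5 now {1, 5}
Step 6: union(2, 4) -> merged; set of 2 now {2, 4}
Step 7: union(3, 7) -> already same set; set of 3 now {3, 7}
Step 8: find(9) -> no change; set of 9 is {9}
Step 9: union(9, 1) -> merged; set of 9 now {1, 5, 9}
Step 10: union(9, 2) -> merged; set of 9 now {1, 2, 4, 5, 9}
Component of 7: {3, 7}

Answer: 3, 7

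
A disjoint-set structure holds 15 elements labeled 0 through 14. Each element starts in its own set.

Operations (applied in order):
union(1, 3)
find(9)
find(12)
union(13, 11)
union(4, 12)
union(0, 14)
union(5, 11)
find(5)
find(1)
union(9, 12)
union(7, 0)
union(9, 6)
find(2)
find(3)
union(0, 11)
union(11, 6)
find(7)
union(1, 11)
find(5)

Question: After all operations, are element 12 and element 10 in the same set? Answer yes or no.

Answer: no

Derivation:
Step 1: union(1, 3) -> merged; set of 1 now {1, 3}
Step 2: find(9) -> no change; set of 9 is {9}
Step 3: find(12) -> no change; set of 12 is {12}
Step 4: union(13, 11) -> merged; set of 13 now {11, 13}
Step 5: union(4, 12) -> merged; set of 4 now {4, 12}
Step 6: union(0, 14) -> merged; set of 0 now {0, 14}
Step 7: union(5, 11) -> merged; set of 5 now {5, 11, 13}
Step 8: find(5) -> no change; set of 5 is {5, 11, 13}
Step 9: find(1) -> no change; set of 1 is {1, 3}
Step 10: union(9, 12) -> merged; set of 9 now {4, 9, 12}
Step 11: union(7, 0) -> merged; set of 7 now {0, 7, 14}
Step 12: union(9, 6) -> merged; set of 9 now {4, 6, 9, 12}
Step 13: find(2) -> no change; set of 2 is {2}
Step 14: find(3) -> no change; set of 3 is {1, 3}
Step 15: union(0, 11) -> merged; set of 0 now {0, 5, 7, 11, 13, 14}
Step 16: union(11, 6) -> merged; set of 11 now {0, 4, 5, 6, 7, 9, 11, 12, 13, 14}
Step 17: find(7) -> no change; set of 7 is {0, 4, 5, 6, 7, 9, 11, 12, 13, 14}
Step 18: union(1, 11) -> merged; set of 1 now {0, 1, 3, 4, 5, 6, 7, 9, 11, 12, 13, 14}
Step 19: find(5) -> no change; set of 5 is {0, 1, 3, 4, 5, 6, 7, 9, 11, 12, 13, 14}
Set of 12: {0, 1, 3, 4, 5, 6, 7, 9, 11, 12, 13, 14}; 10 is not a member.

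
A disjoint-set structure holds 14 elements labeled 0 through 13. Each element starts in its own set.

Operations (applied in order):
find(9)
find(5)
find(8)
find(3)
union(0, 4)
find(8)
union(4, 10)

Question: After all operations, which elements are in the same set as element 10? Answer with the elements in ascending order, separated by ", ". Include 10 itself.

Step 1: find(9) -> no change; set of 9 is {9}
Step 2: find(5) -> no change; set of 5 is {5}
Step 3: find(8) -> no change; set of 8 is {8}
Step 4: find(3) -> no change; set of 3 is {3}
Step 5: union(0, 4) -> merged; set of 0 now {0, 4}
Step 6: find(8) -> no change; set of 8 is {8}
Step 7: union(4, 10) -> merged; set of 4 now {0, 4, 10}
Component of 10: {0, 4, 10}

Answer: 0, 4, 10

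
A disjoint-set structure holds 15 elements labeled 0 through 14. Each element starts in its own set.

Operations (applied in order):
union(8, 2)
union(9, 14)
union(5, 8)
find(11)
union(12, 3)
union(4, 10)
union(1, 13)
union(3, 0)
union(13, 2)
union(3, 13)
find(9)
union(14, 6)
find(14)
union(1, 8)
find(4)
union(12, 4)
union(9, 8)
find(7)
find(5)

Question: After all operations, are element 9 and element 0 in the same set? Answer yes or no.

Answer: yes

Derivation:
Step 1: union(8, 2) -> merged; set of 8 now {2, 8}
Step 2: union(9, 14) -> merged; set of 9 now {9, 14}
Step 3: union(5, 8) -> merged; set of 5 now {2, 5, 8}
Step 4: find(11) -> no change; set of 11 is {11}
Step 5: union(12, 3) -> merged; set of 12 now {3, 12}
Step 6: union(4, 10) -> merged; set of 4 now {4, 10}
Step 7: union(1, 13) -> merged; set of 1 now {1, 13}
Step 8: union(3, 0) -> merged; set of 3 now {0, 3, 12}
Step 9: union(13, 2) -> merged; set of 13 now {1, 2, 5, 8, 13}
Step 10: union(3, 13) -> merged; set of 3 now {0, 1, 2, 3, 5, 8, 12, 13}
Step 11: find(9) -> no change; set of 9 is {9, 14}
Step 12: union(14, 6) -> merged; set of 14 now {6, 9, 14}
Step 13: find(14) -> no change; set of 14 is {6, 9, 14}
Step 14: union(1, 8) -> already same set; set of 1 now {0, 1, 2, 3, 5, 8, 12, 13}
Step 15: find(4) -> no change; set of 4 is {4, 10}
Step 16: union(12, 4) -> merged; set of 12 now {0, 1, 2, 3, 4, 5, 8, 10, 12, 13}
Step 17: union(9, 8) -> merged; set of 9 now {0, 1, 2, 3, 4, 5, 6, 8, 9, 10, 12, 13, 14}
Step 18: find(7) -> no change; set of 7 is {7}
Step 19: find(5) -> no change; set of 5 is {0, 1, 2, 3, 4, 5, 6, 8, 9, 10, 12, 13, 14}
Set of 9: {0, 1, 2, 3, 4, 5, 6, 8, 9, 10, 12, 13, 14}; 0 is a member.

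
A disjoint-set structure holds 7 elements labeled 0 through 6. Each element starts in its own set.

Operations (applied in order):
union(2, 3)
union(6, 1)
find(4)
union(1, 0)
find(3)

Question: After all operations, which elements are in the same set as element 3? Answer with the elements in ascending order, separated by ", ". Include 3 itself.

Step 1: union(2, 3) -> merged; set of 2 now {2, 3}
Step 2: union(6, 1) -> merged; set of 6 now {1, 6}
Step 3: find(4) -> no change; set of 4 is {4}
Step 4: union(1, 0) -> merged; set of 1 now {0, 1, 6}
Step 5: find(3) -> no change; set of 3 is {2, 3}
Component of 3: {2, 3}

Answer: 2, 3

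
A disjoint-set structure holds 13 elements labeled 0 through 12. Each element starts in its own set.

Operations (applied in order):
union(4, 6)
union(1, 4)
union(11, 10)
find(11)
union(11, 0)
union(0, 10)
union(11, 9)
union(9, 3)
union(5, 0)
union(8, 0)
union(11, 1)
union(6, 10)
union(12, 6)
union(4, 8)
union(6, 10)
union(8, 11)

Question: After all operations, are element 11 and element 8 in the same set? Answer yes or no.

Answer: yes

Derivation:
Step 1: union(4, 6) -> merged; set of 4 now {4, 6}
Step 2: union(1, 4) -> merged; set of 1 now {1, 4, 6}
Step 3: union(11, 10) -> merged; set of 11 now {10, 11}
Step 4: find(11) -> no change; set of 11 is {10, 11}
Step 5: union(11, 0) -> merged; set of 11 now {0, 10, 11}
Step 6: union(0, 10) -> already same set; set of 0 now {0, 10, 11}
Step 7: union(11, 9) -> merged; set of 11 now {0, 9, 10, 11}
Step 8: union(9, 3) -> merged; set of 9 now {0, 3, 9, 10, 11}
Step 9: union(5, 0) -> merged; set of 5 now {0, 3, 5, 9, 10, 11}
Step 10: union(8, 0) -> merged; set of 8 now {0, 3, 5, 8, 9, 10, 11}
Step 11: union(11, 1) -> merged; set of 11 now {0, 1, 3, 4, 5, 6, 8, 9, 10, 11}
Step 12: union(6, 10) -> already same set; set of 6 now {0, 1, 3, 4, 5, 6, 8, 9, 10, 11}
Step 13: union(12, 6) -> merged; set of 12 now {0, 1, 3, 4, 5, 6, 8, 9, 10, 11, 12}
Step 14: union(4, 8) -> already same set; set of 4 now {0, 1, 3, 4, 5, 6, 8, 9, 10, 11, 12}
Step 15: union(6, 10) -> already same set; set of 6 now {0, 1, 3, 4, 5, 6, 8, 9, 10, 11, 12}
Step 16: union(8, 11) -> already same set; set of 8 now {0, 1, 3, 4, 5, 6, 8, 9, 10, 11, 12}
Set of 11: {0, 1, 3, 4, 5, 6, 8, 9, 10, 11, 12}; 8 is a member.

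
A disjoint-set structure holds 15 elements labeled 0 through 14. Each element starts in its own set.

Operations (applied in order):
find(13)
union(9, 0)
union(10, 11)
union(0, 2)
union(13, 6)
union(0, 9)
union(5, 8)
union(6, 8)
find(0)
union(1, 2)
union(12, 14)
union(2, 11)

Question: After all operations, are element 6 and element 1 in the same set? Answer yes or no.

Step 1: find(13) -> no change; set of 13 is {13}
Step 2: union(9, 0) -> merged; set of 9 now {0, 9}
Step 3: union(10, 11) -> merged; set of 10 now {10, 11}
Step 4: union(0, 2) -> merged; set of 0 now {0, 2, 9}
Step 5: union(13, 6) -> merged; set of 13 now {6, 13}
Step 6: union(0, 9) -> already same set; set of 0 now {0, 2, 9}
Step 7: union(5, 8) -> merged; set of 5 now {5, 8}
Step 8: union(6, 8) -> merged; set of 6 now {5, 6, 8, 13}
Step 9: find(0) -> no change; set of 0 is {0, 2, 9}
Step 10: union(1, 2) -> merged; set of 1 now {0, 1, 2, 9}
Step 11: union(12, 14) -> merged; set of 12 now {12, 14}
Step 12: union(2, 11) -> merged; set of 2 now {0, 1, 2, 9, 10, 11}
Set of 6: {5, 6, 8, 13}; 1 is not a member.

Answer: no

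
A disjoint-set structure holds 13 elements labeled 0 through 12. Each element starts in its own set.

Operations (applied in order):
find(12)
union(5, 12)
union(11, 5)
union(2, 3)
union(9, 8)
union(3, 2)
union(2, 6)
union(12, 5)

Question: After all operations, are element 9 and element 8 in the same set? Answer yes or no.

Answer: yes

Derivation:
Step 1: find(12) -> no change; set of 12 is {12}
Step 2: union(5, 12) -> merged; set of 5 now {5, 12}
Step 3: union(11, 5) -> merged; set of 11 now {5, 11, 12}
Step 4: union(2, 3) -> merged; set of 2 now {2, 3}
Step 5: union(9, 8) -> merged; set of 9 now {8, 9}
Step 6: union(3, 2) -> already same set; set of 3 now {2, 3}
Step 7: union(2, 6) -> merged; set of 2 now {2, 3, 6}
Step 8: union(12, 5) -> already same set; set of 12 now {5, 11, 12}
Set of 9: {8, 9}; 8 is a member.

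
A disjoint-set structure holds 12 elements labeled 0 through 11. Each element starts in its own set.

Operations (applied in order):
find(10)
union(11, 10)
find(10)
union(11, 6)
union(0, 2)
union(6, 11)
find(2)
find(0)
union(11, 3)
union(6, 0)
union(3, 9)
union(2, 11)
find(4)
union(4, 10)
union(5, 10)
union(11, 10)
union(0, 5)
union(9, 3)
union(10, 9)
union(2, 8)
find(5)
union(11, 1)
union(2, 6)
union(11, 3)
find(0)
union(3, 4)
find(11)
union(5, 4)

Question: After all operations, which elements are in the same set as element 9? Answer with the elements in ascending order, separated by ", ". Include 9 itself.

Step 1: find(10) -> no change; set of 10 is {10}
Step 2: union(11, 10) -> merged; set of 11 now {10, 11}
Step 3: find(10) -> no change; set of 10 is {10, 11}
Step 4: union(11, 6) -> merged; set of 11 now {6, 10, 11}
Step 5: union(0, 2) -> merged; set of 0 now {0, 2}
Step 6: union(6, 11) -> already same set; set of 6 now {6, 10, 11}
Step 7: find(2) -> no change; set of 2 is {0, 2}
Step 8: find(0) -> no change; set of 0 is {0, 2}
Step 9: union(11, 3) -> merged; set of 11 now {3, 6, 10, 11}
Step 10: union(6, 0) -> merged; set of 6 now {0, 2, 3, 6, 10, 11}
Step 11: union(3, 9) -> merged; set of 3 now {0, 2, 3, 6, 9, 10, 11}
Step 12: union(2, 11) -> already same set; set of 2 now {0, 2, 3, 6, 9, 10, 11}
Step 13: find(4) -> no change; set of 4 is {4}
Step 14: union(4, 10) -> merged; set of 4 now {0, 2, 3, 4, 6, 9, 10, 11}
Step 15: union(5, 10) -> merged; set of 5 now {0, 2, 3, 4, 5, 6, 9, 10, 11}
Step 16: union(11, 10) -> already same set; set of 11 now {0, 2, 3, 4, 5, 6, 9, 10, 11}
Step 17: union(0, 5) -> already same set; set of 0 now {0, 2, 3, 4, 5, 6, 9, 10, 11}
Step 18: union(9, 3) -> already same set; set of 9 now {0, 2, 3, 4, 5, 6, 9, 10, 11}
Step 19: union(10, 9) -> already same set; set of 10 now {0, 2, 3, 4, 5, 6, 9, 10, 11}
Step 20: union(2, 8) -> merged; set of 2 now {0, 2, 3, 4, 5, 6, 8, 9, 10, 11}
Step 21: find(5) -> no change; set of 5 is {0, 2, 3, 4, 5, 6, 8, 9, 10, 11}
Step 22: union(11, 1) -> merged; set of 11 now {0, 1, 2, 3, 4, 5, 6, 8, 9, 10, 11}
Step 23: union(2, 6) -> already same set; set of 2 now {0, 1, 2, 3, 4, 5, 6, 8, 9, 10, 11}
Step 24: union(11, 3) -> already same set; set of 11 now {0, 1, 2, 3, 4, 5, 6, 8, 9, 10, 11}
Step 25: find(0) -> no change; set of 0 is {0, 1, 2, 3, 4, 5, 6, 8, 9, 10, 11}
Step 26: union(3, 4) -> already same set; set of 3 now {0, 1, 2, 3, 4, 5, 6, 8, 9, 10, 11}
Step 27: find(11) -> no change; set of 11 is {0, 1, 2, 3, 4, 5, 6, 8, 9, 10, 11}
Step 28: union(5, 4) -> already same set; set of 5 now {0, 1, 2, 3, 4, 5, 6, 8, 9, 10, 11}
Component of 9: {0, 1, 2, 3, 4, 5, 6, 8, 9, 10, 11}

Answer: 0, 1, 2, 3, 4, 5, 6, 8, 9, 10, 11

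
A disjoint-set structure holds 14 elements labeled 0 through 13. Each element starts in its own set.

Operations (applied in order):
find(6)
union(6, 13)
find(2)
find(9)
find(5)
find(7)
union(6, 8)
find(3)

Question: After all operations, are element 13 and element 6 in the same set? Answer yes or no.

Step 1: find(6) -> no change; set of 6 is {6}
Step 2: union(6, 13) -> merged; set of 6 now {6, 13}
Step 3: find(2) -> no change; set of 2 is {2}
Step 4: find(9) -> no change; set of 9 is {9}
Step 5: find(5) -> no change; set of 5 is {5}
Step 6: find(7) -> no change; set of 7 is {7}
Step 7: union(6, 8) -> merged; set of 6 now {6, 8, 13}
Step 8: find(3) -> no change; set of 3 is {3}
Set of 13: {6, 8, 13}; 6 is a member.

Answer: yes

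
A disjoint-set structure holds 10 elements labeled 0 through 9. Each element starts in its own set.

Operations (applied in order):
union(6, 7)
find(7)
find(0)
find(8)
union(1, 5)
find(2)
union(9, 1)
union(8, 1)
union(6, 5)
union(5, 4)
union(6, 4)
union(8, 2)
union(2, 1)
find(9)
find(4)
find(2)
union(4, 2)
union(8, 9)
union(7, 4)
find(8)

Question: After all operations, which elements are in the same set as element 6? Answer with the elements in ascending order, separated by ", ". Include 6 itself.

Step 1: union(6, 7) -> merged; set of 6 now {6, 7}
Step 2: find(7) -> no change; set of 7 is {6, 7}
Step 3: find(0) -> no change; set of 0 is {0}
Step 4: find(8) -> no change; set of 8 is {8}
Step 5: union(1, 5) -> merged; set of 1 now {1, 5}
Step 6: find(2) -> no change; set of 2 is {2}
Step 7: union(9, 1) -> merged; set of 9 now {1, 5, 9}
Step 8: union(8, 1) -> merged; set of 8 now {1, 5, 8, 9}
Step 9: union(6, 5) -> merged; set of 6 now {1, 5, 6, 7, 8, 9}
Step 10: union(5, 4) -> merged; set of 5 now {1, 4, 5, 6, 7, 8, 9}
Step 11: union(6, 4) -> already same set; set of 6 now {1, 4, 5, 6, 7, 8, 9}
Step 12: union(8, 2) -> merged; set of 8 now {1, 2, 4, 5, 6, 7, 8, 9}
Step 13: union(2, 1) -> already same set; set of 2 now {1, 2, 4, 5, 6, 7, 8, 9}
Step 14: find(9) -> no change; set of 9 is {1, 2, 4, 5, 6, 7, 8, 9}
Step 15: find(4) -> no change; set of 4 is {1, 2, 4, 5, 6, 7, 8, 9}
Step 16: find(2) -> no change; set of 2 is {1, 2, 4, 5, 6, 7, 8, 9}
Step 17: union(4, 2) -> already same set; set of 4 now {1, 2, 4, 5, 6, 7, 8, 9}
Step 18: union(8, 9) -> already same set; set of 8 now {1, 2, 4, 5, 6, 7, 8, 9}
Step 19: union(7, 4) -> already same set; set of 7 now {1, 2, 4, 5, 6, 7, 8, 9}
Step 20: find(8) -> no change; set of 8 is {1, 2, 4, 5, 6, 7, 8, 9}
Component of 6: {1, 2, 4, 5, 6, 7, 8, 9}

Answer: 1, 2, 4, 5, 6, 7, 8, 9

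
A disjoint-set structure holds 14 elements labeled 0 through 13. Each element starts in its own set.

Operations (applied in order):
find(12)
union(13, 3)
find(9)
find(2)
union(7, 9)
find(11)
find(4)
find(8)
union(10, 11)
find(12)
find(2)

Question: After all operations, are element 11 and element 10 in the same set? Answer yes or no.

Answer: yes

Derivation:
Step 1: find(12) -> no change; set of 12 is {12}
Step 2: union(13, 3) -> merged; set of 13 now {3, 13}
Step 3: find(9) -> no change; set of 9 is {9}
Step 4: find(2) -> no change; set of 2 is {2}
Step 5: union(7, 9) -> merged; set of 7 now {7, 9}
Step 6: find(11) -> no change; set of 11 is {11}
Step 7: find(4) -> no change; set of 4 is {4}
Step 8: find(8) -> no change; set of 8 is {8}
Step 9: union(10, 11) -> merged; set of 10 now {10, 11}
Step 10: find(12) -> no change; set of 12 is {12}
Step 11: find(2) -> no change; set of 2 is {2}
Set of 11: {10, 11}; 10 is a member.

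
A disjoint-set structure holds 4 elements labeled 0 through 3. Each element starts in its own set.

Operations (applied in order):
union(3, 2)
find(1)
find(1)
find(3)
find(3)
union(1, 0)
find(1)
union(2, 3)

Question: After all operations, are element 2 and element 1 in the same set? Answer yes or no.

Answer: no

Derivation:
Step 1: union(3, 2) -> merged; set of 3 now {2, 3}
Step 2: find(1) -> no change; set of 1 is {1}
Step 3: find(1) -> no change; set of 1 is {1}
Step 4: find(3) -> no change; set of 3 is {2, 3}
Step 5: find(3) -> no change; set of 3 is {2, 3}
Step 6: union(1, 0) -> merged; set of 1 now {0, 1}
Step 7: find(1) -> no change; set of 1 is {0, 1}
Step 8: union(2, 3) -> already same set; set of 2 now {2, 3}
Set of 2: {2, 3}; 1 is not a member.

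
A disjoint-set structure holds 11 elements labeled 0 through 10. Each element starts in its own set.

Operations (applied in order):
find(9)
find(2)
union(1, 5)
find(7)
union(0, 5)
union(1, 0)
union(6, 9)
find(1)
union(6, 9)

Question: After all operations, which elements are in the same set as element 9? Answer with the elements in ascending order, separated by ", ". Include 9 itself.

Answer: 6, 9

Derivation:
Step 1: find(9) -> no change; set of 9 is {9}
Step 2: find(2) -> no change; set of 2 is {2}
Step 3: union(1, 5) -> merged; set of 1 now {1, 5}
Step 4: find(7) -> no change; set of 7 is {7}
Step 5: union(0, 5) -> merged; set of 0 now {0, 1, 5}
Step 6: union(1, 0) -> already same set; set of 1 now {0, 1, 5}
Step 7: union(6, 9) -> merged; set of 6 now {6, 9}
Step 8: find(1) -> no change; set of 1 is {0, 1, 5}
Step 9: union(6, 9) -> already same set; set of 6 now {6, 9}
Component of 9: {6, 9}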